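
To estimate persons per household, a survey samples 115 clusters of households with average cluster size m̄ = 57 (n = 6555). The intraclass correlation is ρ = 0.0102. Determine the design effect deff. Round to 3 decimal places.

deff = 1 + (57 − 1)·0.0102 = 1 + 0.5712 = 1.5712.

1.571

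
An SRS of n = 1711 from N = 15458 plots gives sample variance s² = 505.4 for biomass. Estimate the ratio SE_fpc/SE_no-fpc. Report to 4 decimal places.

0.9430

f = n/N = 1711/15458 = 0.11068702.
SE_no-fpc = √(s²/n) = 0.54349132; SE_fpc = √((1−f)s²/n) = 0.51253075.
Ratio = √(1−f) = 0.94303392.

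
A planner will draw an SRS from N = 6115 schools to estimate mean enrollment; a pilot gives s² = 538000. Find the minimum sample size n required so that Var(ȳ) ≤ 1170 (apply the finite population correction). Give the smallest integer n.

Without fpc, n₀ = s²/D = 538000/1170 = 459.8291.
With fpc, (1 − n/N)·s²/n ≤ D requires n ≥ n₀/(1 + n₀/N) = 459.8291/(1 + 459.8291/6115) = 427.6697.
Rounding up, n = 428.

428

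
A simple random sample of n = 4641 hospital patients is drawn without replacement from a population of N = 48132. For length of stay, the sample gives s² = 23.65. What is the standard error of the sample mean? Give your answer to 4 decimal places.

Under SRS without replacement, Var(ȳ) = (1 − f)·s²/n with f = n/N = 4641/48132 = 0.09642234.
Var(ȳ) = (1 − 0.09642234)·23.65/4641 = 0.90357766·0.0050958845 = 0.0046045274.
SE(ȳ) = √(0.0046045274) = 0.0679.

0.0679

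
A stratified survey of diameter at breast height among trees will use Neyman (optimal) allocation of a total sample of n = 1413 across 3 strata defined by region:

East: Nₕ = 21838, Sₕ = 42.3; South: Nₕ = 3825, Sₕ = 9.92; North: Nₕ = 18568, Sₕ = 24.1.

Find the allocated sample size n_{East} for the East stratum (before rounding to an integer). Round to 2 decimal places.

Neyman allocation: nₕ = n·NₕSₕ / Σⱼ NⱼSⱼ.
Σ NⱼSⱼ = 21838·42.3 + 3825·9.92 + 18568·24.1 = 1.4091802 × 10^6.
n_{East} = 1413·21838·42.3 / (1.4091802 × 10^6) = 926.25.

926.25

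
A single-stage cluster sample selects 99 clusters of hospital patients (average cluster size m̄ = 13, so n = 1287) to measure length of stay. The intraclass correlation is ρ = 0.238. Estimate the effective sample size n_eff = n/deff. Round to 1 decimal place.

333.8

deff = 1 + (13 − 1)·0.238 = 1 + 2.856 = 3.856.
n_eff = 1287 / 3.856 = 333.8.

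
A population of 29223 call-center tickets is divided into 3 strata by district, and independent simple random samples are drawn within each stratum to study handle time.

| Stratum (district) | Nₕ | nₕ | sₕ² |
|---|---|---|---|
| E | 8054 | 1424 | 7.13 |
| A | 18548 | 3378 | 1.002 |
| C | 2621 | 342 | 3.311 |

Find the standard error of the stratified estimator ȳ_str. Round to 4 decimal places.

Var(ȳ_str) = Σₕ Wₕ²(1 − fₕ)sₕ²/nₕ with Wₕ = Nₕ/N, N = 29223.
E: Wₕ = 0.27560483; term = 0.27560483²·(1 − 0.17680656)·7.13/1424 = 3.1307984 × 10^-4.
A: Wₕ = 0.63470554; term = 0.63470554²·(1 − 0.18212206)·1.002/3378 = 9.7732982 × 10^-5.
C: Wₕ = 0.08968963; term = 0.08968963²·(1 − 0.13048455)·3.311/342 = 6.771655 × 10^-5.
Sum = 4.7852937 × 10^-4.
SE = √(4.7852937 × 10^-4) = 0.0219.

0.0219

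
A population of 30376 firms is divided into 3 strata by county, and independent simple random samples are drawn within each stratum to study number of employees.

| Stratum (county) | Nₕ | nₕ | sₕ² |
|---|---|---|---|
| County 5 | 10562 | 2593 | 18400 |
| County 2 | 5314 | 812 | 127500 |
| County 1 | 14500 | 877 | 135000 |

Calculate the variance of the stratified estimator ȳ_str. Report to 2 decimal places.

37.67

Var(ȳ_str) = Σₕ Wₕ²(1 − fₕ)sₕ²/nₕ with Wₕ = Nₕ/N, N = 30376.
County 5: Wₕ = 0.34770872; term = 0.34770872²·(1 − 0.24550275)·18400/2593 = 0.6472978.
County 2: Wₕ = 0.17494074; term = 0.17494074²·(1 − 0.15280391)·127500/812 = 4.0711774.
County 1: Wₕ = 0.47735054; term = 0.47735054²·(1 − 0.06048276)·135000/877 = 32.954427.
Sum = 37.672902.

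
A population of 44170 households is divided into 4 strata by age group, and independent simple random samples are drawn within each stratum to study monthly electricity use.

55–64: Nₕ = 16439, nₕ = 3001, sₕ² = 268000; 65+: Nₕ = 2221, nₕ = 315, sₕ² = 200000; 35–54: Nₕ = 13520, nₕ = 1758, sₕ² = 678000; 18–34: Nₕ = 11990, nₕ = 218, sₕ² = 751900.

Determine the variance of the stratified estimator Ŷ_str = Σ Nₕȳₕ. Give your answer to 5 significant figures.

Var(Ŷ_str) = Σₕ Nₕ²(1 − fₕ)sₕ²/nₕ.
55–64: 16439²·(1 − 3001/16439)·268000/3001 = 1.9727808 × 10^10.
65+: 2221²·(1 − 315/2221)·200000/315 = 2.6877625 × 10^9.
35–54: 13520²·(1 − 1758/13520)·678000/1758 = 6.1329396 × 10^10.
18–34: 11990²·(1 − 218/11990)·751900/218 = 4.8682517 × 10^11.
Sum = 5.7057014 × 10^11.

5.7057 × 10^11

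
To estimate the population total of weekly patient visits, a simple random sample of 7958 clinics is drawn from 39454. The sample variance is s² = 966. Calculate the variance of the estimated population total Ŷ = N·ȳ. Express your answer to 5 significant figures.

1.5084 × 10^8

Var(Ŷ) = N²·Var(ȳ) = N²·(1 − n/N)·s²/n.
f = 7958/39454 = 0.20170325; Var(ȳ) = 0.79829675·966/7958 = 0.096903074.
Var(Ŷ) = 39454² · 0.096903074 = 1.5084108 × 10^8.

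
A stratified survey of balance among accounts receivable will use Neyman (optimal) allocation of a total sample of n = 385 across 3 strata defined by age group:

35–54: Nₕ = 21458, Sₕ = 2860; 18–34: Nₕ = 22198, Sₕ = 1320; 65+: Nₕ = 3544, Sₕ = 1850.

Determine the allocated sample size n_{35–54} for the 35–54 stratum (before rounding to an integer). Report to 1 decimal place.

243.0

Neyman allocation: nₕ = n·NₕSₕ / Σⱼ NⱼSⱼ.
Σ NⱼSⱼ = 21458·2860 + 22198·1320 + 3544·1850 = 9.722764 × 10^7.
n_{35–54} = 385·21458·2860 / (9.722764 × 10^7) = 243.0.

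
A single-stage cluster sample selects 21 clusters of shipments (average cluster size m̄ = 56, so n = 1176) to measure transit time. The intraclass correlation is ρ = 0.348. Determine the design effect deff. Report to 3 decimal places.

deff = 1 + (56 − 1)·0.348 = 1 + 19.14 = 20.14.

20.140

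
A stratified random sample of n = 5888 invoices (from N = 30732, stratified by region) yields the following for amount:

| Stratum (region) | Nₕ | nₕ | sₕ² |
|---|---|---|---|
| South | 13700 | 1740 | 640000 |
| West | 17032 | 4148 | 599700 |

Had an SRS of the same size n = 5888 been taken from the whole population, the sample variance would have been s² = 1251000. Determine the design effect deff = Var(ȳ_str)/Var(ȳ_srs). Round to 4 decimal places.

0.5671

Var(ȳ_str) = Σ Wₕ²(1−fₕ)sₕ²/nₕ with Wₕ = Nₕ/30732:
  South: (13700/30732)²·(1−1740/13700)·640000/1740 = 63.811775
  West: (17032/30732)²·(1−4148/17032)·599700/4148 = 33.591548
  → Var(ȳ_str) = 97.403323.
Var(ȳ_srs) = (1 − 5888/30732)·1251000/5888 = 171.75928.
deff = 97.403323 / 171.75928 = 0.5671.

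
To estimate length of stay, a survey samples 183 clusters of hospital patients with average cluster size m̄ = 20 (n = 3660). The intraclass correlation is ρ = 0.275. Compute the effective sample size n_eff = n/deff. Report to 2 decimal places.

deff = 1 + (20 − 1)·0.275 = 1 + 5.225 = 6.225.
n_eff = 3660 / 6.225 = 587.95.

587.95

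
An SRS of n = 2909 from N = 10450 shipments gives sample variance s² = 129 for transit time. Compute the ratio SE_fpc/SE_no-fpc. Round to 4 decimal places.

f = n/N = 2909/10450 = 0.27837321.
SE_no-fpc = √(s²/n) = 0.21058285; SE_fpc = √((1−f)s²/n) = 0.17888722.
Ratio = √(1−f) = 0.84948619.

0.8495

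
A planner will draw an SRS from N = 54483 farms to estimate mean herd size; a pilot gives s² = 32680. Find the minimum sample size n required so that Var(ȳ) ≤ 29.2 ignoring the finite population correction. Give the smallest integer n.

1120

Without fpc, n₀ = s²/D = 32680/29.2 = 1119.1781.
Rounding up, n = 1120.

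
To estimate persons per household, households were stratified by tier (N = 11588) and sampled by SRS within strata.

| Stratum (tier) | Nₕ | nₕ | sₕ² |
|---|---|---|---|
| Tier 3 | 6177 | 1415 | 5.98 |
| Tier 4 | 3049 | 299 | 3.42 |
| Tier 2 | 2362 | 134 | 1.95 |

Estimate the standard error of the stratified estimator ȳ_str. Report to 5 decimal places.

0.04701

Var(ȳ_str) = Σₕ Wₕ²(1 − fₕ)sₕ²/nₕ with Wₕ = Nₕ/N, N = 11588.
Tier 3: Wₕ = 0.53305143; term = 0.53305143²·(1 − 0.22907560)·5.98/1415 = 9.2575222 × 10^-4.
Tier 4: Wₕ = 0.26311702; term = 0.26311702²·(1 − 0.09806494)·3.42/299 = 7.1421351 × 10^-4.
Tier 2: Wₕ = 0.20383155; term = 0.20383155²·(1 − 0.05673158)·1.95/134 = 5.7030597 × 10^-4.
Sum = 0.0022102717.
SE = √(0.0022102717) = 0.04701.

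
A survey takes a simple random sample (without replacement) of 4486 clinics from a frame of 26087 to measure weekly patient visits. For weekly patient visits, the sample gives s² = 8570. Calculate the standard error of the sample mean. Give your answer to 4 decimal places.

Under SRS without replacement, Var(ȳ) = (1 − f)·s²/n with f = n/N = 4486/26087 = 0.17196305.
Var(ȳ) = (1 − 0.17196305)·8570/4486 = 0.82803695·1.9103879 = 1.5818718.
SE(ȳ) = √(1.5818718) = 1.2577.

1.2577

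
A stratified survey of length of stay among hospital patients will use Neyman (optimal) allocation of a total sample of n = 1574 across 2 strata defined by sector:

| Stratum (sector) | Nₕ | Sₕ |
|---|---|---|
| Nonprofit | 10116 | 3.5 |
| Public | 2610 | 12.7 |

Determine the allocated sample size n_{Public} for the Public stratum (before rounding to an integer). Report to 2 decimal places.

761.07

Neyman allocation: nₕ = n·NₕSₕ / Σⱼ NⱼSⱼ.
Σ NⱼSⱼ = 10116·3.5 + 2610·12.7 = 68553.
n_{Public} = 1574·2610·12.7 / 68553 = 761.07.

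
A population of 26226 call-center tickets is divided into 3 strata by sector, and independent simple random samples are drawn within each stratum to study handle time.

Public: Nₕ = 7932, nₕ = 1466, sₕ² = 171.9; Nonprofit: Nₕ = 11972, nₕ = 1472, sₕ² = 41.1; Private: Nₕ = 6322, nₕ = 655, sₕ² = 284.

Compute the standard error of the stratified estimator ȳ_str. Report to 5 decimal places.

0.19087

Var(ȳ_str) = Σₕ Wₕ²(1 − fₕ)sₕ²/nₕ with Wₕ = Nₕ/N, N = 26226.
Public: Wₕ = 0.30244795; term = 0.30244795²·(1 − 0.18482098)·171.9/1466 = 0.0087437191.
Nonprofit: Wₕ = 0.45649356; term = 0.45649356²·(1 − 0.12295356)·41.1/1472 = 0.005103004.
Private: Wₕ = 0.24105849; term = 0.24105849²·(1 − 0.10360645)·284/655 = 0.022585028.
Sum = 0.036431751.
SE = √(0.036431751) = 0.19087.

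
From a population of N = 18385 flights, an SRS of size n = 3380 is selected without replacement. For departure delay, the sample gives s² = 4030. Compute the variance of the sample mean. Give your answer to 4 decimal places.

Under SRS without replacement, Var(ȳ) = (1 − f)·s²/n with f = n/N = 3380/18385 = 0.18384553.
Var(ȳ) = (1 − 0.18384553)·4030/3380 = 0.81615447·1.1923077 = 0.97310726.

0.9731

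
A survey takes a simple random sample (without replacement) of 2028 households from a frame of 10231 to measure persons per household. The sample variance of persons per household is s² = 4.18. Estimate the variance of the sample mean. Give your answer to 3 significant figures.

0.00165

Under SRS without replacement, Var(ȳ) = (1 − f)·s²/n with f = n/N = 2028/10231 = 0.19822109.
Var(ȳ) = (1 − 0.19822109)·4.18/2028 = 0.80177891·0.002061144 = 0.0016525818.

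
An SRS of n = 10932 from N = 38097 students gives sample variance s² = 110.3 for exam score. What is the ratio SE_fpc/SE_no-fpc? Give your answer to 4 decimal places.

0.8444

f = n/N = 10932/38097 = 0.28695173.
SE_no-fpc = √(s²/n) = 0.10044723; SE_fpc = √((1−f)s²/n) = 0.084819832.
Ratio = √(1−f) = 0.84442186.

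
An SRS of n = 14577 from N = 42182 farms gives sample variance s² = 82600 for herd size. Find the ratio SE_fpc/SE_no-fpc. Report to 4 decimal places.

f = n/N = 14577/42182 = 0.34557394.
SE_no-fpc = √(s²/n) = 2.3804329; SE_fpc = √((1−f)s²/n) = 1.9256894.
Ratio = √(1−f) = 0.80896604.

0.8090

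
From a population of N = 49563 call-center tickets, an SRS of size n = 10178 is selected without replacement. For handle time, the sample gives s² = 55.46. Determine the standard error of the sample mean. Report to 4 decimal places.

0.0658

Under SRS without replacement, Var(ȳ) = (1 − f)·s²/n with f = n/N = 10178/49563 = 0.20535480.
Var(ȳ) = (1 − 0.20535480)·55.46/10178 = 0.79464520·0.0054490077 = 0.0043300278.
SE(ȳ) = √(0.0043300278) = 0.0658.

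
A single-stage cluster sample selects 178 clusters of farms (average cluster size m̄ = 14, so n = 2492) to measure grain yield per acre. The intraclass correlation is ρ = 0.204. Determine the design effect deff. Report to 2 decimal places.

3.65

deff = 1 + (14 − 1)·0.204 = 1 + 2.652 = 3.652.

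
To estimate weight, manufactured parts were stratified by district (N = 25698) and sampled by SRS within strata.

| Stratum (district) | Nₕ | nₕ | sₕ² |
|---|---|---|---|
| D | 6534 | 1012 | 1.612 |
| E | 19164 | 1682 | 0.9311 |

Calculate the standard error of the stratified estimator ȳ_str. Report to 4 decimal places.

0.0192

Var(ȳ_str) = Σₕ Wₕ²(1 − fₕ)sₕ²/nₕ with Wₕ = Nₕ/N, N = 25698.
D: Wₕ = 0.25426103; term = 0.25426103²·(1 − 0.15488215)·1.612/1012 = 8.7028482 × 10^-5.
E: Wₕ = 0.74573897; term = 0.74573897²·(1 − 0.08776873)·0.9311/1682 = 2.8083353 × 10^-4.
Sum = 3.6786201 × 10^-4.
SE = √(3.6786201 × 10^-4) = 0.0192.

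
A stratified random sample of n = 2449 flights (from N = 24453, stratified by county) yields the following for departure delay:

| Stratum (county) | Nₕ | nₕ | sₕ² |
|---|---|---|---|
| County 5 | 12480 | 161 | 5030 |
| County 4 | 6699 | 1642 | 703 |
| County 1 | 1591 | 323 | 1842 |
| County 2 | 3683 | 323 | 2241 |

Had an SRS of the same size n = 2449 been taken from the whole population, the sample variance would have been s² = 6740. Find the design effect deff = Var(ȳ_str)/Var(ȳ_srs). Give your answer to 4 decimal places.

3.3191

Var(ȳ_str) = Σ Wₕ²(1−fₕ)sₕ²/nₕ with Wₕ = Nₕ/24453:
  County 5: (12480/24453)²·(1−161/12480)·5030/161 = 8.0328166
  County 4: (6699/24453)²·(1−1642/6699)·703/1642 = 0.024256091
  County 1: (1591/24453)²·(1−323/1591)·1842/323 = 0.019240318
  County 2: (3683/24453)²·(1−323/3683)·2241/323 = 0.1435873
  → Var(ȳ_str) = 8.2199003.
Var(ȳ_srs) = (1 − 2449/24453)·6740/2449 = 2.4765129.
deff = 8.2199003 / 2.4765129 = 3.3191.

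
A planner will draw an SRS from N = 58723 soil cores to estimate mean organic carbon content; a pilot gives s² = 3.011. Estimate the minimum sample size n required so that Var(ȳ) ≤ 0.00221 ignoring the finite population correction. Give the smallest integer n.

Without fpc, n₀ = s²/D = 3.011/0.00221 = 1362.4434.
Rounding up, n = 1363.

1363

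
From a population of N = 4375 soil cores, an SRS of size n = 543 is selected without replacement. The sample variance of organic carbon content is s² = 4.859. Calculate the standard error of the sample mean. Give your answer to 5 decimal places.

0.08853

Under SRS without replacement, Var(ȳ) = (1 − f)·s²/n with f = n/N = 543/4375 = 0.12411429.
Var(ȳ) = (1 − 0.12411429)·4.859/543 = 0.87588571·0.0089484346 = 0.0078378061.
SE(ȳ) = √(0.0078378061) = 0.08853.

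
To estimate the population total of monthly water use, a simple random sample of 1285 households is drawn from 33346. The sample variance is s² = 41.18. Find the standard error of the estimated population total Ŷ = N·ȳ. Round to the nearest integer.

Var(Ŷ) = N²·Var(ȳ) = N²·(1 − n/N)·s²/n.
f = 1285/33346 = 0.03853536; Var(ȳ) = 0.96146464·41.18/1285 = 0.030811762.
Var(Ŷ) = 33346² · 0.030811762 = 3.4261315 × 10^7.
SE(Ŷ) = √(3.4261315 × 10^7) = 5853.

5853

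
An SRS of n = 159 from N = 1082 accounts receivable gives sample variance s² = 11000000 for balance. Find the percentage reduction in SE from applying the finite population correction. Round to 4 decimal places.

7.6393

f = n/N = 159/1082 = 0.14695009.
SE_no-fpc = √(s²/n) = 263.02545; SE_fpc = √((1−f)s²/n) = 242.93215.
Ratio = √(1−f) = 0.92360701. Reduction = 100·(1 − 0.92360701) = 7.6393%.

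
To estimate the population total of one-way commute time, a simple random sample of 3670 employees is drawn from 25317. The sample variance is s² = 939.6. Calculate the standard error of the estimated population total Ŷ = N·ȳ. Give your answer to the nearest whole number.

11845

Var(Ŷ) = N²·Var(ȳ) = N²·(1 − n/N)·s²/n.
f = 3670/25317 = 0.14496188; Var(ȳ) = 0.85503812·939.6/3670 = 0.2189084.
Var(Ŷ) = 25317² · 0.2189084 = 1.4030945 × 10^8.
SE(Ŷ) = √(1.4030945 × 10^8) = 11845.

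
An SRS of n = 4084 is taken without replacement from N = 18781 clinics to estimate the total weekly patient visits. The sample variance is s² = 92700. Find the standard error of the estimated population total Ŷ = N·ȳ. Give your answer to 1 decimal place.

Var(Ŷ) = N²·Var(ȳ) = N²·(1 − n/N)·s²/n.
f = 4084/18781 = 0.21745381; Var(ȳ) = 0.78254619·92700/4084 = 17.762496.
Var(Ŷ) = 18781² · 17.762496 = 6.2652935 × 10^9.
SE(Ŷ) = √(6.2652935 × 10^9) = 79153.6.

79153.6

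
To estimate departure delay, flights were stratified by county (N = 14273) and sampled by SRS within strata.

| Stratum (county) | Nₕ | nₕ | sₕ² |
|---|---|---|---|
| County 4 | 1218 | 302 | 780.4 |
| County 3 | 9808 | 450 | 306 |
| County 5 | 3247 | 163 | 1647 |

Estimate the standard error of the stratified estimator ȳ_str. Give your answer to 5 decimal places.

0.90399

Var(ȳ_str) = Σₕ Wₕ²(1 − fₕ)sₕ²/nₕ with Wₕ = Nₕ/N, N = 14273.
County 4: Wₕ = 0.08533595; term = 0.08533595²·(1 − 0.24794745)·780.4/302 = 0.014152154.
County 3: Wₕ = 0.68717158; term = 0.68717158²·(1 − 0.04588091)·306/450 = 0.30636693.
County 5: Wₕ = 0.22749247; term = 0.22749247²·(1 − 0.05020018)·1647/163 = 0.49667479.
Sum = 0.81719387.
SE = √(0.81719387) = 0.90399.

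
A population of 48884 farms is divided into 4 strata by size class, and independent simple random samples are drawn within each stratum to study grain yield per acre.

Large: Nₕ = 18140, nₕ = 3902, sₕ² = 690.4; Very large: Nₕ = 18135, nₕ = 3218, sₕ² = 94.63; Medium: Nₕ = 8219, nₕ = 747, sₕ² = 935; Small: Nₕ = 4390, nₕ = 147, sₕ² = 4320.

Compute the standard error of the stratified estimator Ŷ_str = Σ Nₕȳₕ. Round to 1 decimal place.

Var(Ŷ_str) = Σₕ Nₕ²(1 − fₕ)sₕ²/nₕ.
Large: 18140²·(1 − 3902/18140)·690.4/3902 = 4.5698273 × 10^7.
Very large: 18135²·(1 − 3218/18135)·94.63/3218 = 7.9550305 × 10^6.
Medium: 8219²·(1 − 747/8219)·935/747 = 7.6868225 × 10^7.
Small: 4390²·(1 − 147/4390)·4320/147 = 5.4739896 × 10^8.
Sum = 6.7792049 × 10^8.
SE = √(6.7792049 × 10^8) = 26036.9.

26036.9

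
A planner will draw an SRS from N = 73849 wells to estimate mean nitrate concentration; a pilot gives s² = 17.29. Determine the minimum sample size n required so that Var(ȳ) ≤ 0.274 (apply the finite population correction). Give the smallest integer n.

Without fpc, n₀ = s²/D = 17.29/0.274 = 63.1022.
With fpc, (1 − n/N)·s²/n ≤ D requires n ≥ n₀/(1 + n₀/N) = 63.1022/(1 + 63.1022/73849) = 63.0483.
Rounding up, n = 64.

64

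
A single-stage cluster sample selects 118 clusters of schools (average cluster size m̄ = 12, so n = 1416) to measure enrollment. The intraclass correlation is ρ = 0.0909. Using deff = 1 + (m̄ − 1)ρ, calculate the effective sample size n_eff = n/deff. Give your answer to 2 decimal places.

708.04

deff = 1 + (12 − 1)·0.0909 = 1 + 0.9999 = 1.9999.
n_eff = 1416 / 1.9999 = 708.04.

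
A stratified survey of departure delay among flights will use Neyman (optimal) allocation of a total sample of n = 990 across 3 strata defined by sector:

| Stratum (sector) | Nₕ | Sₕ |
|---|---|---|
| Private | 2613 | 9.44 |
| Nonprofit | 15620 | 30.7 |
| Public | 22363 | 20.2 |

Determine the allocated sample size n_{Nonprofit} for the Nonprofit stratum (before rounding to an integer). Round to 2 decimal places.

496.62

Neyman allocation: nₕ = n·NₕSₕ / Σⱼ NⱼSⱼ.
Σ NⱼSⱼ = 2613·9.44 + 15620·30.7 + 22363·20.2 = 955933.32.
n_{Nonprofit} = 990·15620·30.7 / 955933.32 = 496.62.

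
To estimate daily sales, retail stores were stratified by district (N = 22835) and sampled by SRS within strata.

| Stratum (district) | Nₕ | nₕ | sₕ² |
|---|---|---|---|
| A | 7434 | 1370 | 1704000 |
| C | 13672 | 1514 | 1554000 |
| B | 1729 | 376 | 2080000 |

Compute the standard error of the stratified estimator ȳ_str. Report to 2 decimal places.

Var(ȳ_str) = Σₕ Wₕ²(1 − fₕ)sₕ²/nₕ with Wₕ = Nₕ/N, N = 22835.
A: Wₕ = 0.32555288; term = 0.32555288²·(1 − 0.18428840)·1704000/1370 = 107.52978.
C: Wₕ = 0.59873002; term = 0.59873002²·(1 − 0.11073727)·1554000/1514 = 327.20301.
B: Wₕ = 0.07571710; term = 0.07571710²·(1 − 0.21746674)·2080000/376 = 24.81797.
Sum = 459.55076.
SE = √(459.55076) = 21.44.

21.44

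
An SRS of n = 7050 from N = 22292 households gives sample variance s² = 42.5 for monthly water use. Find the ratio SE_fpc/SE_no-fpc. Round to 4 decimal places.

f = n/N = 7050/22292 = 0.31625695.
SE_no-fpc = √(s²/n) = 0.077642571; SE_fpc = √((1−f)s²/n) = 0.064201676.
Ratio = √(1−f) = 0.82688757.

0.8269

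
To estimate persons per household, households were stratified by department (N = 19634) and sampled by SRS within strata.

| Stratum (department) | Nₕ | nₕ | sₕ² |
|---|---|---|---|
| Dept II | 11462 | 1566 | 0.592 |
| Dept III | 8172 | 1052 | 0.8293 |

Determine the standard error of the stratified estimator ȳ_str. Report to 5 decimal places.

Var(ȳ_str) = Σₕ Wₕ²(1 − fₕ)sₕ²/nₕ with Wₕ = Nₕ/N, N = 19634.
Dept II: Wₕ = 0.58378323; term = 0.58378323²·(1 − 0.13662537)·0.592/1566 = 1.112327 × 10^-4.
Dept III: Wₕ = 0.41621677; term = 0.41621677²·(1 − 0.12873226)·0.8293/1052 = 1.1898349 × 10^-4.
Sum = 2.3021619 × 10^-4.
SE = √(2.3021619 × 10^-4) = 0.01517.

0.01517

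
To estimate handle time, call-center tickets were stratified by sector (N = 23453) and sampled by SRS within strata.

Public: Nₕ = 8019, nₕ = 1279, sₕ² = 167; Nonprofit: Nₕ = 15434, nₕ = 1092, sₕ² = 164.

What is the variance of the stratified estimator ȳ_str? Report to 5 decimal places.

Var(ȳ_str) = Σₕ Wₕ²(1 − fₕ)sₕ²/nₕ with Wₕ = Nₕ/N, N = 23453.
Public: Wₕ = 0.34191788; term = 0.34191788²·(1 − 0.15949620)·167/1279 = 0.012830076.
Nonprofit: Wₕ = 0.65808212; term = 0.65808212²·(1 − 0.07075288)·164/1092 = 0.060438352.
Sum = 0.073268428.

0.07327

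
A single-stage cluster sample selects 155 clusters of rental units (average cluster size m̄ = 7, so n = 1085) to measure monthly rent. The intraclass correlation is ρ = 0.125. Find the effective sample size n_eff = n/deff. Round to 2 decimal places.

620.00

deff = 1 + (7 − 1)·0.125 = 1 + 0.75 = 1.75.
n_eff = 1085 / 1.75 = 620.00.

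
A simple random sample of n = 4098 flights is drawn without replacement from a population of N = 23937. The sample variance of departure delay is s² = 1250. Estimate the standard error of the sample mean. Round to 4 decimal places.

Under SRS without replacement, Var(ȳ) = (1 − f)·s²/n with f = n/N = 4098/23937 = 0.17119940.
Var(ȳ) = (1 − 0.17119940)·1250/4098 = 0.82880060·0.30502684 = 0.25280643.
SE(ȳ) = √(0.25280643) = 0.5028.

0.5028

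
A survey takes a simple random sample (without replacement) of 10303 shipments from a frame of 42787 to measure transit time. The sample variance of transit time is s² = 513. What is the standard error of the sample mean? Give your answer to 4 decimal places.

Under SRS without replacement, Var(ȳ) = (1 − f)·s²/n with f = n/N = 10303/42787 = 0.24079744.
Var(ȳ) = (1 − 0.24079744)·513/10303 = 0.75920256·0.049791323 = 0.0378017.
SE(ȳ) = √(0.0378017) = 0.1944.

0.1944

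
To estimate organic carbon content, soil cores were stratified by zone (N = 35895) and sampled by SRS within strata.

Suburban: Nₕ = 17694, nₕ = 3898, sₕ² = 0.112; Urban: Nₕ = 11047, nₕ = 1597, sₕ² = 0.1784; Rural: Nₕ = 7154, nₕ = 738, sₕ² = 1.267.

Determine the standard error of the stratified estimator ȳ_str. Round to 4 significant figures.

0.008698

Var(ȳ_str) = Σₕ Wₕ²(1 − fₕ)sₕ²/nₕ with Wₕ = Nₕ/N, N = 35895.
Suburban: Wₕ = 0.49293774; term = 0.49293774²·(1 − 0.22030067)·0.112/3898 = 5.443616 × 10^-6.
Urban: Wₕ = 0.30775874; term = 0.30775874²·(1 − 0.14456414)·0.1784/1597 = 9.0510337 × 10^-6.
Rural: Wₕ = 0.19930352; term = 0.19930352²·(1 − 0.10315907)·1.267/738 = 6.115974 × 10^-5.
Sum = 7.565439 × 10^-5.
SE = √(7.565439 × 10^-5) = 0.008698.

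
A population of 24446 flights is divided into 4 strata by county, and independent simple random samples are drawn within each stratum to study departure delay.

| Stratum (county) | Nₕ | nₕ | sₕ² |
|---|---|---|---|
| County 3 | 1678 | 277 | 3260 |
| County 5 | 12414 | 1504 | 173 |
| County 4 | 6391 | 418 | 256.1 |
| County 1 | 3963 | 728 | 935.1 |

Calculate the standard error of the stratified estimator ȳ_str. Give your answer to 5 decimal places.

0.37290

Var(ȳ_str) = Σₕ Wₕ²(1 − fₕ)sₕ²/nₕ with Wₕ = Nₕ/N, N = 24446.
County 3: Wₕ = 0.06864109; term = 0.06864109²·(1 − 0.16507747)·3260/277 = 0.046296942.
County 5: Wₕ = 0.50781314; term = 0.50781314²·(1 − 0.12115354)·173/1504 = 0.026068686.
County 4: Wₕ = 0.26143336; term = 0.26143336²·(1 − 0.06540448)·256.1/418 = 0.039136232.
County 1: Wₕ = 0.16211241; term = 0.16211241²·(1 − 0.18369922)·935.1/728 = 0.027555571.
Sum = 0.13905743.
SE = √(0.13905743) = 0.37290.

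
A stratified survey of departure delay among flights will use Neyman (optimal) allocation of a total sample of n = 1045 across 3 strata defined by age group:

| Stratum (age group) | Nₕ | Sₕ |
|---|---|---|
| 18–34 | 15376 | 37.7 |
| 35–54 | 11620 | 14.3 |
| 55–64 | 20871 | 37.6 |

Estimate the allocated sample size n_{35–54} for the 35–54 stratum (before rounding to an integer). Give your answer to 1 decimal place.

113.4

Neyman allocation: nₕ = n·NₕSₕ / Σⱼ NⱼSⱼ.
Σ NⱼSⱼ = 15376·37.7 + 11620·14.3 + 20871·37.6 = 1.5305908 × 10^6.
n_{35–54} = 1045·11620·14.3 / (1.5305908 × 10^6) = 113.4.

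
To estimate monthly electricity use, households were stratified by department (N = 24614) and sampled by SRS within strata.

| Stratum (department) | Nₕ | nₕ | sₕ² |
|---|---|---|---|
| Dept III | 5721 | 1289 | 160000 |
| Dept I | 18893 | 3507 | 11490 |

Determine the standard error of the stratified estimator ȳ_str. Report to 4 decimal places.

Var(ȳ_str) = Σₕ Wₕ²(1 − fₕ)sₕ²/nₕ with Wₕ = Nₕ/N, N = 24614.
Dept III: Wₕ = 0.23242870; term = 0.23242870²·(1 − 0.22531026)·160000/1289 = 5.1948663.
Dept I: Wₕ = 0.76757130; term = 0.76757130²·(1 − 0.18562431)·11490/3507 = 1.5719782.
Sum = 6.7668445.
SE = √(6.7668445) = 2.6013.

2.6013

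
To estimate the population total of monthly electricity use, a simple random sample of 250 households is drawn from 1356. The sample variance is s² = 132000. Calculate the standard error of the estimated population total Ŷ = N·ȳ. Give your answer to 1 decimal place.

28140.0

Var(Ŷ) = N²·Var(ȳ) = N²·(1 − n/N)·s²/n.
f = 250/1356 = 0.18436578; Var(ȳ) = 0.81563422·132000/250 = 430.65487.
Var(Ŷ) = 1356² · 430.65487 = 7.9186061 × 10^8.
SE(Ŷ) = √(7.9186061 × 10^8) = 28140.0.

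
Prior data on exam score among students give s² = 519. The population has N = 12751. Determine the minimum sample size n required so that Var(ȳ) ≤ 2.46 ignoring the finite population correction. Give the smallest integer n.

Without fpc, n₀ = s²/D = 519/2.46 = 210.9756.
Rounding up, n = 211.

211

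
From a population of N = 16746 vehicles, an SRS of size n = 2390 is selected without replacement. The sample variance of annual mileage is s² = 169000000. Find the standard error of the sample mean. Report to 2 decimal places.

246.21

Under SRS without replacement, Var(ȳ) = (1 − f)·s²/n with f = n/N = 2390/16746 = 0.14272065.
Var(ȳ) = (1 − 0.14272065)·169000000/2390 = 0.85727935·70711.297 = 60619.335.
SE(ȳ) = √(60619.335) = 246.21.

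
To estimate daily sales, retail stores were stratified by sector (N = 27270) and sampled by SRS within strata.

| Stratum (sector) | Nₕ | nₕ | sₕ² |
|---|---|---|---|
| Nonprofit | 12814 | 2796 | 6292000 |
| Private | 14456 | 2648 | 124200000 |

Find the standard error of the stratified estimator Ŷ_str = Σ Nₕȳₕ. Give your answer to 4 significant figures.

2.880 × 10^6

Var(Ŷ_str) = Σₕ Nₕ²(1 − fₕ)sₕ²/nₕ.
Nonprofit: 12814²·(1 − 2796/12814)·6292000/2796 = 2.8887988 × 10^11.
Private: 14456²·(1 − 2648/14456)·124200000/2648 = 8.0062307 × 10^12.
Sum = 8.2951106 × 10^12.
SE = √(8.2951106 × 10^12) = 2.880 × 10^6.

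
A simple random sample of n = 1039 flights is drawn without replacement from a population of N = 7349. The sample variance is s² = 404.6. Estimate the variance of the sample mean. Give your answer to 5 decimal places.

Under SRS without replacement, Var(ȳ) = (1 − f)·s²/n with f = n/N = 1039/7349 = 0.14137978.
Var(ȳ) = (1 − 0.14137978)·404.6/1039 = 0.85862022·0.3894129 = 0.33435779.

0.33436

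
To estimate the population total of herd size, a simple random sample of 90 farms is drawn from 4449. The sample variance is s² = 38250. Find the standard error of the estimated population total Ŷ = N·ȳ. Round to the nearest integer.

90786

Var(Ŷ) = N²·Var(ȳ) = N²·(1 − n/N)·s²/n.
f = 90/4449 = 0.02022927; Var(ȳ) = 0.97977073·38250/90 = 416.40256.
Var(Ŷ) = 4449² · 416.40256 = 8.2421061 × 10^9.
SE(Ŷ) = √(8.2421061 × 10^9) = 90786.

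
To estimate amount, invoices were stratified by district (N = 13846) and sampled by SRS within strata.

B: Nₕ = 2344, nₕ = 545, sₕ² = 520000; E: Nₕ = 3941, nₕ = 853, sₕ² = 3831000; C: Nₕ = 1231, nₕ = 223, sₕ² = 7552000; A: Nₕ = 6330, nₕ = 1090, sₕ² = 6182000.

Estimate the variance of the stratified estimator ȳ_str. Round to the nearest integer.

1507

Var(ȳ_str) = Σₕ Wₕ²(1 − fₕ)sₕ²/nₕ with Wₕ = Nₕ/N, N = 13846.
B: Wₕ = 0.16929077; term = 0.16929077²·(1 − 0.23250853)·520000/545 = 20.986835.
E: Wₕ = 0.28463094; term = 0.28463094²·(1 − 0.21644253)·3831000/853 = 285.10064.
C: Wₕ = 0.08890654; term = 0.08890654²·(1 − 0.18115353)·7552000/223 = 219.19319.
A: Wₕ = 0.45717175; term = 0.45717175²·(1 − 0.17219589)·6182000/1090 = 981.27073.
Sum = 1506.5514.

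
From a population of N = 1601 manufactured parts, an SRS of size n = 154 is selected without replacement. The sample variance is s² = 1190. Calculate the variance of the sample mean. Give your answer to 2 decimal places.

6.98

Under SRS without replacement, Var(ȳ) = (1 − f)·s²/n with f = n/N = 154/1601 = 0.09618988.
Var(ȳ) = (1 − 0.09618988)·1190/154 = 0.90381012·7.7272727 = 6.9839873.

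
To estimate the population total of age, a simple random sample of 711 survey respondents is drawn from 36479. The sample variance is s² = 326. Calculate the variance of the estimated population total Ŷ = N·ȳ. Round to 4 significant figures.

Var(Ŷ) = N²·Var(ȳ) = N²·(1 − n/N)·s²/n.
f = 711/36479 = 0.01949067; Var(ȳ) = 0.98050933·326/711 = 0.44957249.
Var(Ŷ) = 36479² · 0.44957249 = 5.9825395 × 10^8.

5.983 × 10^8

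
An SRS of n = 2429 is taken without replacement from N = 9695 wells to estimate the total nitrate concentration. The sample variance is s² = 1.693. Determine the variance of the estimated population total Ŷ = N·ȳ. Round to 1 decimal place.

Var(Ŷ) = N²·Var(ȳ) = N²·(1 − n/N)·s²/n.
f = 2429/9695 = 0.25054152; Var(ȳ) = 0.74945848·1.693/2429 = 5.2236855 × 10^-4.
Var(Ŷ) = 9695² · (5.2236855 × 10^-4) = 49099.

49099.0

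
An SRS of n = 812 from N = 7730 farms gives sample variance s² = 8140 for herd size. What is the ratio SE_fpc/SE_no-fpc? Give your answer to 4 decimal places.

f = n/N = 812/7730 = 0.10504528.
SE_no-fpc = √(s²/n) = 3.1661697; SE_fpc = √((1−f)s²/n) = 2.9952613.
Ratio = √(1−f) = 0.94602047.

0.9460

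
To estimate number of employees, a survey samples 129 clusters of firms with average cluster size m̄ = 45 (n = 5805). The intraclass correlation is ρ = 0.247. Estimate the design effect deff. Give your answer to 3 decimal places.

deff = 1 + (45 − 1)·0.247 = 1 + 10.868 = 11.868.

11.868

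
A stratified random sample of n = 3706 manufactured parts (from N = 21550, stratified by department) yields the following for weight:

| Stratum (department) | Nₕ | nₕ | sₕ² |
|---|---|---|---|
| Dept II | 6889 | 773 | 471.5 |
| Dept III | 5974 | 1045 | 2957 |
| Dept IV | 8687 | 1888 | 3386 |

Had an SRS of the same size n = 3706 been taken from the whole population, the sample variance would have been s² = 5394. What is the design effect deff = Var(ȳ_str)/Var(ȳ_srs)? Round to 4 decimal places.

0.3840

Var(ȳ_str) = Σ Wₕ²(1−fₕ)sₕ²/nₕ with Wₕ = Nₕ/21550:
  Dept II: (6889/21550)²·(1−773/6889)·471.5/773 = 0.055339001
  Dept III: (5974/21550)²·(1−1045/5974)·2957/1045 = 0.17941738
  Dept IV: (8687/21550)²·(1−1888/8687)·3386/1888 = 0.22808949
  → Var(ȳ_str) = 0.46284587.
Var(ȳ_srs) = (1 − 3706/21550)·5394/3706 = 1.205176.
deff = 0.46284587 / 1.205176 = 0.3840.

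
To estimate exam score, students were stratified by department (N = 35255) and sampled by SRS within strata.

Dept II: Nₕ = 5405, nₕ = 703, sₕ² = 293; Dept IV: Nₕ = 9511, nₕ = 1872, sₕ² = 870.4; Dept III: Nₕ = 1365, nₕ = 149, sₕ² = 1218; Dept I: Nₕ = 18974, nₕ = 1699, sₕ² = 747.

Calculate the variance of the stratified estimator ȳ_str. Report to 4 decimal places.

0.1626

Var(ȳ_str) = Σₕ Wₕ²(1 − fₕ)sₕ²/nₕ with Wₕ = Nₕ/N, N = 35255.
Dept II: Wₕ = 0.15331159; term = 0.15331159²·(1 − 0.13006475)·293/703 = 0.0085221501.
Dept IV: Wₕ = 0.26977734; term = 0.26977734²·(1 − 0.19682473)·870.4/1872 = 0.027179051.
Dept III: Wₕ = 0.03871791; term = 0.03871791²·(1 − 0.10915751)·1218/149 = 0.01091656.
Dept I: Wₕ = 0.53819316; term = 0.53819316²·(1 − 0.08954359)·747/1699 = 0.11594786.
Sum = 0.16256562.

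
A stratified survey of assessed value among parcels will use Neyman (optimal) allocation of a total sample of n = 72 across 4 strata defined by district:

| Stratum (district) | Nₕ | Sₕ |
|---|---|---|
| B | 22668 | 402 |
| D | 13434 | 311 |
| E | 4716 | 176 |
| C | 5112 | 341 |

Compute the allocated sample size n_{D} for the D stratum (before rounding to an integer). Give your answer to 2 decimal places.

Neyman allocation: nₕ = n·NₕSₕ / Σⱼ NⱼSⱼ.
Σ NⱼSⱼ = 22668·402 + 13434·311 + 4716·176 + 5112·341 = 1.5863718 × 10^7.
n_{D} = 72·13434·311 / (1.5863718 × 10^7) = 18.96.

18.96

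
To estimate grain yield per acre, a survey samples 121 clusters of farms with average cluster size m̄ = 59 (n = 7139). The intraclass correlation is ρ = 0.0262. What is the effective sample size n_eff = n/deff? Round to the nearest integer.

deff = 1 + (59 − 1)·0.0262 = 1 + 1.5196 = 2.5196.
n_eff = 7139 / 2.5196 = 2833.

2833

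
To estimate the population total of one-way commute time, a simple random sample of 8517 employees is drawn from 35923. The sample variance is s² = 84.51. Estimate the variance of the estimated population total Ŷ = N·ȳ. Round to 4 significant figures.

9.769 × 10^6

Var(Ŷ) = N²·Var(ȳ) = N²·(1 − n/N)·s²/n.
f = 8517/35923 = 0.23709044; Var(ȳ) = 0.76290956·84.51/8517 = 0.0075699761.
Var(Ŷ) = 35923² · 0.0075699761 = 9.768766 × 10^6.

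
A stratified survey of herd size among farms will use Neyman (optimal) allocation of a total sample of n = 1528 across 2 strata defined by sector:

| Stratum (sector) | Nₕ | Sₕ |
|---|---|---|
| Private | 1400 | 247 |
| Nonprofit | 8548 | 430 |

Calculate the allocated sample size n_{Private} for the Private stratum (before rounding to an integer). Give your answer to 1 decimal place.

131.4

Neyman allocation: nₕ = n·NₕSₕ / Σⱼ NⱼSⱼ.
Σ NⱼSⱼ = 1400·247 + 8548·430 = 4.02144 × 10^6.
n_{Private} = 1528·1400·247 / (4.02144 × 10^6) = 131.4.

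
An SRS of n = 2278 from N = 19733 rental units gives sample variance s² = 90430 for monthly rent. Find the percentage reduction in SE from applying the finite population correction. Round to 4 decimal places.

f = n/N = 2278/19733 = 0.11544114.
SE_no-fpc = √(s²/n) = 6.3005637; SE_fpc = √((1−f)s²/n) = 5.9257425.
Ratio = √(1−f) = 0.94050989. Reduction = 100·(1 − 0.94050989) = 5.9490%.

5.9490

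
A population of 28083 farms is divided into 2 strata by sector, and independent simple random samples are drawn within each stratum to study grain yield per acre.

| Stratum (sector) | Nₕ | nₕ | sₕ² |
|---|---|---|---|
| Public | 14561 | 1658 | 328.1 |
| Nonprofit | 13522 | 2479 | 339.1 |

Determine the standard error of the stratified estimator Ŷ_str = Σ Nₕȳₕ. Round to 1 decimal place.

7589.8

Var(Ŷ_str) = Σₕ Nₕ²(1 − fₕ)sₕ²/nₕ.
Public: 14561²·(1 − 1658/14561)·328.1/1658 = 3.7179505 × 10^7.
Nonprofit: 13522²·(1 − 2479/13522)·339.1/2479 = 2.0425809 × 10^7.
Sum = 5.7605314 × 10^7.
SE = √(5.7605314 × 10^7) = 7589.8.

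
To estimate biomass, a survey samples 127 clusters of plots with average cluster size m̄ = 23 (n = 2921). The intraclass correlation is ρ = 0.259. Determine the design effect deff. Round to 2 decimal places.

deff = 1 + (23 − 1)·0.259 = 1 + 5.698 = 6.698.

6.70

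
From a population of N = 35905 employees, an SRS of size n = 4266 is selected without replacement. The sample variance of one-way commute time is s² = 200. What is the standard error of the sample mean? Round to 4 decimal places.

Under SRS without replacement, Var(ȳ) = (1 − f)·s²/n with f = n/N = 4266/35905 = 0.11881354.
Var(ȳ) = (1 − 0.11881354)·200/4266 = 0.88118646·0.046882325 = 0.041312071.
SE(ȳ) = √(0.041312071) = 0.2033.

0.2033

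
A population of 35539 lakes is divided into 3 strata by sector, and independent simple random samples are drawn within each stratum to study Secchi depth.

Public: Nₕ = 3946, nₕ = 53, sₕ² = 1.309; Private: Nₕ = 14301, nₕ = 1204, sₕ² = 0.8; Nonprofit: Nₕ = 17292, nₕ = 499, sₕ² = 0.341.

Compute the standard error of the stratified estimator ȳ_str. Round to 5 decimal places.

Var(ȳ_str) = Σₕ Wₕ²(1 − fₕ)sₕ²/nₕ with Wₕ = Nₕ/N, N = 35539.
Public: Wₕ = 0.11103295; term = 0.11103295²·(1 − 0.01343132)·1.309/53 = 3.0039649 × 10^-4.
Private: Wₕ = 0.40240299; term = 0.40240299²·(1 − 0.08418992)·0.8/1204 = 9.8535183 × 10^-5.
Nonprofit: Wₕ = 0.48656406; term = 0.48656406²·(1 − 0.02885728)·0.341/499 = 1.5711474 × 10^-4.
Sum = 5.5604641 × 10^-4.
SE = √(5.5604641 × 10^-4) = 0.02358.

0.02358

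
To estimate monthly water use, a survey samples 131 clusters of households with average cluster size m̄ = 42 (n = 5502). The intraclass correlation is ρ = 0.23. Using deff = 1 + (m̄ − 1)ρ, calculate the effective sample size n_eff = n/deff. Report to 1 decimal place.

deff = 1 + (42 − 1)·0.23 = 1 + 9.43 = 10.43.
n_eff = 5502 / 10.43 = 527.5.

527.5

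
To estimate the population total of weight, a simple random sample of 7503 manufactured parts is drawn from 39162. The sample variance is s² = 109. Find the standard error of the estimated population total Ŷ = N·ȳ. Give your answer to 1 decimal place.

Var(Ŷ) = N²·Var(ȳ) = N²·(1 − n/N)·s²/n.
f = 7503/39162 = 0.19158879; Var(ȳ) = 0.80841121·109/7503 = 0.011744212.
Var(Ŷ) = 39162² · 0.011744212 = 1.8011655 × 10^7.
SE(Ŷ) = √(1.8011655 × 10^7) = 4244.0.

4244.0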